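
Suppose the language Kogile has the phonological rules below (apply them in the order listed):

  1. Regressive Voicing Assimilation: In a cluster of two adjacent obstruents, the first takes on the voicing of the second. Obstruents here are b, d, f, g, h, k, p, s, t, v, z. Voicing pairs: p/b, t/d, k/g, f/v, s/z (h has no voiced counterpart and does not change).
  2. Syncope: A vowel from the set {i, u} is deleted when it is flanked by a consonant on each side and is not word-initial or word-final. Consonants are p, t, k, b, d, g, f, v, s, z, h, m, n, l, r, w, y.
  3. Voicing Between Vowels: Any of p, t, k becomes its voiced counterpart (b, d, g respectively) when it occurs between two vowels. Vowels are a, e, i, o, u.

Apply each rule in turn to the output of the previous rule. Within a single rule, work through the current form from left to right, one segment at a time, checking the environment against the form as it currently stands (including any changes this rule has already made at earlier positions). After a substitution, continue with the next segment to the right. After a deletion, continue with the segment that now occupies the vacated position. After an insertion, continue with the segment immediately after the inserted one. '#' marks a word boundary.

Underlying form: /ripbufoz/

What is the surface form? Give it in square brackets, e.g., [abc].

[rbbfoz]

1 Regressive Voicing Assimilation: [ripbufoz] → [ribbufoz]
2 Syncope: [ribbufoz] → [rbbfoz]
3 Voicing Between Vowels: no change — [rbbfoz]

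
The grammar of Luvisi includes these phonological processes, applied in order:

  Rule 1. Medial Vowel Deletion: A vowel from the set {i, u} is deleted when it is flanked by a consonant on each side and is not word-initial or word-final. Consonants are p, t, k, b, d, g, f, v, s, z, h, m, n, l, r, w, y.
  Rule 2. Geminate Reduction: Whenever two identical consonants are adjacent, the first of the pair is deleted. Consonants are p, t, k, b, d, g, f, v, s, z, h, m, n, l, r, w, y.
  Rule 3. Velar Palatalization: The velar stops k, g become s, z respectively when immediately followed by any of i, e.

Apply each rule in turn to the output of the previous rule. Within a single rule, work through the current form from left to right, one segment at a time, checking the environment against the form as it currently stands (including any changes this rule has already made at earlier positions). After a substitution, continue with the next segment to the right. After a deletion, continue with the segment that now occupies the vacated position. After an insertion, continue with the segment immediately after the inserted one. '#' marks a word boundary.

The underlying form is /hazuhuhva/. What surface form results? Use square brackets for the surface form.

[hazhva]

Rule 1 Medial Vowel Deletion: [hazuhuhva] → [hazhhva]
Rule 2 Geminate Reduction: [hazhhva] → [hazhva]
Rule 3 Velar Palatalization: no change — [hazhva]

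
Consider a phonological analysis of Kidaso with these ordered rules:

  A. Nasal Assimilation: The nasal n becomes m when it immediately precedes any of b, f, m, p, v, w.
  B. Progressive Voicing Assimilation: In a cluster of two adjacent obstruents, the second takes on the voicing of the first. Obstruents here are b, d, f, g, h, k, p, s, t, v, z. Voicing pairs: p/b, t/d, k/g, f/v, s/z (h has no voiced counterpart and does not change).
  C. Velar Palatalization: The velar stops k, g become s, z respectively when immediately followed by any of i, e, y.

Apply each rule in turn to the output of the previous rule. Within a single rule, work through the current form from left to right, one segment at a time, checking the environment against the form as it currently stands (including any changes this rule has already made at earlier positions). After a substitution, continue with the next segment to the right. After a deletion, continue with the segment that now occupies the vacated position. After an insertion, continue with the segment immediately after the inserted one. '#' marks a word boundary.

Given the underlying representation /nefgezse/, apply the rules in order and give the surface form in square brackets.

A Nasal Assimilation: no change — [nefgezse]
B Progressive Voicing Assimilation: [nefgezse] → [nefkezze]
C Velar Palatalization: [nefkezze] → [nefsezze]

[nefsezze]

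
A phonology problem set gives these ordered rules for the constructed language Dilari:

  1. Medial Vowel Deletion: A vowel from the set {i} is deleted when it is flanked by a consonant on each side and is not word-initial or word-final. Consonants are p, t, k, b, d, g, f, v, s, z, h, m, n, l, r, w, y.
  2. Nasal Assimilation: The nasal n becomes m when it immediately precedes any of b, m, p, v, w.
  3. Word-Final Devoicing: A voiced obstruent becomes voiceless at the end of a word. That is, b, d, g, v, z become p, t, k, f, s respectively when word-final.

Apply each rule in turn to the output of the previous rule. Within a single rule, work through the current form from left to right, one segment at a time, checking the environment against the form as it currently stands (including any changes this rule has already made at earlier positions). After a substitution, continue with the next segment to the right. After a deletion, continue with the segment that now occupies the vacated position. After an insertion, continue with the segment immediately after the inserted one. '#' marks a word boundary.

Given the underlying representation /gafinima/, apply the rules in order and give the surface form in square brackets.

1 Medial Vowel Deletion: [gafinima] → [gafnma]
2 Nasal Assimilation: [gafnma] → [gafmma]
3 Word-Final Devoicing: no change — [gafmma]

[gafmma]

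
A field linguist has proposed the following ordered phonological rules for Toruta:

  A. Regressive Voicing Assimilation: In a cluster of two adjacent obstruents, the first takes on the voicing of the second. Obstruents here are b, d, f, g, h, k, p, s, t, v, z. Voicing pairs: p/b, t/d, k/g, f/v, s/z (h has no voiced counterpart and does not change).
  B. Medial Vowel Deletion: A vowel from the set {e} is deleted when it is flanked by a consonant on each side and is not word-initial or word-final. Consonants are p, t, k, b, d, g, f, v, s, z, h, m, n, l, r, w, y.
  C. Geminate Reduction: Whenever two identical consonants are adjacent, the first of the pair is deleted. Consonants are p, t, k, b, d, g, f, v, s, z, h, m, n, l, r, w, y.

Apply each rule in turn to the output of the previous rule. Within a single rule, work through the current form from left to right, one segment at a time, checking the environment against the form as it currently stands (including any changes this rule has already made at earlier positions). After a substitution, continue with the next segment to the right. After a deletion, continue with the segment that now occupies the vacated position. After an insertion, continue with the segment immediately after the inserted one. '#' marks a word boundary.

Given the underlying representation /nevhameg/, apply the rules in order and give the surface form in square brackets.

[nfhamg]

A Regressive Voicing Assimilation: [nevhameg] → [nefhameg]
B Medial Vowel Deletion: [nefhameg] → [nfhamg]
C Geminate Reduction: no change — [nfhamg]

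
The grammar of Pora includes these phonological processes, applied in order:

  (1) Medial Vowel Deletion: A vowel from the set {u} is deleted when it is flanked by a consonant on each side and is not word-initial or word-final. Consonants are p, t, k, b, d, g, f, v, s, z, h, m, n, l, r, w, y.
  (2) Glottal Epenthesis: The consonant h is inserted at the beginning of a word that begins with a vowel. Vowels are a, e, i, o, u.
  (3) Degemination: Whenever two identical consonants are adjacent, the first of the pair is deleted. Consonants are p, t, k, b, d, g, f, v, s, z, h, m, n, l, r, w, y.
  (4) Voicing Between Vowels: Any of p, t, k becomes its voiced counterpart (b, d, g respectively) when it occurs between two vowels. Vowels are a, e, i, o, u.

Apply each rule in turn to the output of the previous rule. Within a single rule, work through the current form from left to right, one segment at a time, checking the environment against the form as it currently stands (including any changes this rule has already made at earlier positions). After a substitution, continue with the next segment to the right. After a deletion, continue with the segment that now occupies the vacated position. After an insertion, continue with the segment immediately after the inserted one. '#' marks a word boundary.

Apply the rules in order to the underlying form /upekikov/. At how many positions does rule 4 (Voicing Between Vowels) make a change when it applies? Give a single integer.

3

(1) Medial Vowel Deletion: no change — [upekikov]
(2) Glottal Epenthesis: [upekikov] → [hupekikov]
(3) Degemination: no change — [hupekikov]
(4) Voicing Between Vowels: [hupekikov] → [hubegigov]
Rule 4 changed 3 position(s).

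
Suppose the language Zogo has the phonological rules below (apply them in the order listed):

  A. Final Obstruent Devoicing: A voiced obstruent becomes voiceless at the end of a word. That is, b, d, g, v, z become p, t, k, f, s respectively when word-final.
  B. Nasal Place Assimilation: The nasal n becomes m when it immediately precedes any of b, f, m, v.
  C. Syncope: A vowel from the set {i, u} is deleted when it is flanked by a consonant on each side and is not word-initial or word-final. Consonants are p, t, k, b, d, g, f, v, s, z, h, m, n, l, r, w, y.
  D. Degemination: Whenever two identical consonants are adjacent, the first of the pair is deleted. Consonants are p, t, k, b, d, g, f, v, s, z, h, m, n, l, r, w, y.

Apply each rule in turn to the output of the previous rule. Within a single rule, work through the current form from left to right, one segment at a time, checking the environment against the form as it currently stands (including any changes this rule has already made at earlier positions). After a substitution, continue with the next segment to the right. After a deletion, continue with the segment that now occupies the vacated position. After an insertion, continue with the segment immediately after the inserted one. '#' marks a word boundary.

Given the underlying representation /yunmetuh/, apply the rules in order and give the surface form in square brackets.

A Final Obstruent Devoicing: no change — [yunmetuh]
B Nasal Place Assimilation: [yunmetuh] → [yummetuh]
C Syncope: [yummetuh] → [ymmeth]
D Degemination: [ymmeth] → [ymeth]

[ymeth]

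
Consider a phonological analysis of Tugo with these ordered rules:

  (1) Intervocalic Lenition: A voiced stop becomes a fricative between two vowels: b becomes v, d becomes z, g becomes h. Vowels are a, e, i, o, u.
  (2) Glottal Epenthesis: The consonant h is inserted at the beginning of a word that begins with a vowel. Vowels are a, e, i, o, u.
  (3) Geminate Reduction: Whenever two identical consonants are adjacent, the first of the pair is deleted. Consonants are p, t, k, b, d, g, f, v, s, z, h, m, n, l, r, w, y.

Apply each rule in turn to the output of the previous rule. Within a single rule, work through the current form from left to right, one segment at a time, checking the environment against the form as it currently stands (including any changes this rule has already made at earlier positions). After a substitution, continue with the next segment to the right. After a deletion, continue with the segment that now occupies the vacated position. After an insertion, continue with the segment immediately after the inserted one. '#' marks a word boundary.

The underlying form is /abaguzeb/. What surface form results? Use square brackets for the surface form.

(1) Intervocalic Lenition: [abaguzeb] → [avahuzeb]
(2) Glottal Epenthesis: [avahuzeb] → [havahuzeb]
(3) Geminate Reduction: no change — [havahuzeb]

[havahuzeb]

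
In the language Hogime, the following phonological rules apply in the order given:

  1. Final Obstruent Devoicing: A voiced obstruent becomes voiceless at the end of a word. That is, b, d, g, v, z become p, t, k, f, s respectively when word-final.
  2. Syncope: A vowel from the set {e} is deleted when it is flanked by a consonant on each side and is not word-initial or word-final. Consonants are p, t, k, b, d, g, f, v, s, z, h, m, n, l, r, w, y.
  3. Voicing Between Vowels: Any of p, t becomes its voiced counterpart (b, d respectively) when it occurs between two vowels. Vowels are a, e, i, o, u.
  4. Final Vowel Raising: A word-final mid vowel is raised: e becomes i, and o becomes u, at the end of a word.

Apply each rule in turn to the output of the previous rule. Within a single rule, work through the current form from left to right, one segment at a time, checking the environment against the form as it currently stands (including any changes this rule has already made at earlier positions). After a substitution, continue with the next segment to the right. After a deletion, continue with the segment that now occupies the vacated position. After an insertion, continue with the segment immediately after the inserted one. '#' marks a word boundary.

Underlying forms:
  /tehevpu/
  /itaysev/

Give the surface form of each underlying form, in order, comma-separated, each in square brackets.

/tehevpu/:
  1 Final Obstruent Devoicing: no change — [tehevpu]
  2 Syncope: [tehevpu] → [thvpu]
  3 Voicing Between Vowels: no change — [thvpu]
  4 Final Vowel Raising: no change — [thvpu]
/itaysev/:
  1 Final Obstruent Devoicing: [itaysev] → [itaysef]
  2 Syncope: [itaysef] → [itaysf]
  3 Voicing Between Vowels: [itaysf] → [idaysf]
  4 Final Vowel Raising: no change — [idaysf]

[thvpu], [idaysf]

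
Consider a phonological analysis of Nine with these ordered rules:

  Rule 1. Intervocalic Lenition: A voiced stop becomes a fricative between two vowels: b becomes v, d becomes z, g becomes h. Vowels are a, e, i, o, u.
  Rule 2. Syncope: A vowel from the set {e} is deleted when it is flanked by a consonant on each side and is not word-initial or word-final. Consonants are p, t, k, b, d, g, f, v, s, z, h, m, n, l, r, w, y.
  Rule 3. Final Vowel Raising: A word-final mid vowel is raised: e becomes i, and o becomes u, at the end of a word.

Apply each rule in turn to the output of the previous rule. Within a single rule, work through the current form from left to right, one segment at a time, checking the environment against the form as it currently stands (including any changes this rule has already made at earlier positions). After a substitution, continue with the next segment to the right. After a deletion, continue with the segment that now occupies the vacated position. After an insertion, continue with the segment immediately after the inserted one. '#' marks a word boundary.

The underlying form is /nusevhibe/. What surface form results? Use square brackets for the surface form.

Rule 1 Intervocalic Lenition: [nusevhibe] → [nusevhive]
Rule 2 Syncope: [nusevhive] → [nusvhive]
Rule 3 Final Vowel Raising: [nusvhive] → [nusvhivi]

[nusvhivi]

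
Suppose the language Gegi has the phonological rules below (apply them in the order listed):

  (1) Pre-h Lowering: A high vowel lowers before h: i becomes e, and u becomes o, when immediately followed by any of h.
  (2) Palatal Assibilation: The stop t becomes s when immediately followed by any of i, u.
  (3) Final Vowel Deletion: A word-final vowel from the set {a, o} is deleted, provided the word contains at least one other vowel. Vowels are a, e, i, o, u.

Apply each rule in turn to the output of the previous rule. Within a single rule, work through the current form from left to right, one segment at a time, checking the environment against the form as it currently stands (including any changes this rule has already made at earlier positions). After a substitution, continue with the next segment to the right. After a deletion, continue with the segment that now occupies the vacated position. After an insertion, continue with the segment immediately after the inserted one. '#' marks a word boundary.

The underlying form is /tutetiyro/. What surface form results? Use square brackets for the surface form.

[sutesiyr]

(1) Pre-h Lowering: no change — [tutetiyro]
(2) Palatal Assibilation: [tutetiyro] → [sutesiyro]
(3) Final Vowel Deletion: [sutesiyro] → [sutesiyr]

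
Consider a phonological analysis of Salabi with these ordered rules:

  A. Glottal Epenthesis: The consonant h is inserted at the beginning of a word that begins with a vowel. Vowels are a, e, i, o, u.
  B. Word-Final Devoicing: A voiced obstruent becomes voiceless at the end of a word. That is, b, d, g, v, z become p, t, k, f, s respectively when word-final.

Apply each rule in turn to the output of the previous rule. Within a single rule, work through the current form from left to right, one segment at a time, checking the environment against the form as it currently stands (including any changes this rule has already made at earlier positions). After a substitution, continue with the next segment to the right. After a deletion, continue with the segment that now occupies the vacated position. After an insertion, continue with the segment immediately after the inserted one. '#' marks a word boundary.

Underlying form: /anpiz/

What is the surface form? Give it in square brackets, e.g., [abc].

[hanpis]

A Glottal Epenthesis: [anpiz] → [hanpiz]
B Word-Final Devoicing: [hanpiz] → [hanpis]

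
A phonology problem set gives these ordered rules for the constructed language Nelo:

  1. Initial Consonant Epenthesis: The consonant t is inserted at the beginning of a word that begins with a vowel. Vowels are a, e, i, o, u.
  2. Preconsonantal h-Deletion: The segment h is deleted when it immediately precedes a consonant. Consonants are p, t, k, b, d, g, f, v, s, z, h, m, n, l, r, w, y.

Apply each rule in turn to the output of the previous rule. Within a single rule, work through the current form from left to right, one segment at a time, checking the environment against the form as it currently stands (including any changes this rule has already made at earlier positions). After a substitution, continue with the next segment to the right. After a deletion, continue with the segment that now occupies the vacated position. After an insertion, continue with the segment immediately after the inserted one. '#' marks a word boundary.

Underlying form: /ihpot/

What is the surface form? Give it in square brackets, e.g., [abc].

1 Initial Consonant Epenthesis: [ihpot] → [tihpot]
2 Preconsonantal h-Deletion: [tihpot] → [tipot]

[tipot]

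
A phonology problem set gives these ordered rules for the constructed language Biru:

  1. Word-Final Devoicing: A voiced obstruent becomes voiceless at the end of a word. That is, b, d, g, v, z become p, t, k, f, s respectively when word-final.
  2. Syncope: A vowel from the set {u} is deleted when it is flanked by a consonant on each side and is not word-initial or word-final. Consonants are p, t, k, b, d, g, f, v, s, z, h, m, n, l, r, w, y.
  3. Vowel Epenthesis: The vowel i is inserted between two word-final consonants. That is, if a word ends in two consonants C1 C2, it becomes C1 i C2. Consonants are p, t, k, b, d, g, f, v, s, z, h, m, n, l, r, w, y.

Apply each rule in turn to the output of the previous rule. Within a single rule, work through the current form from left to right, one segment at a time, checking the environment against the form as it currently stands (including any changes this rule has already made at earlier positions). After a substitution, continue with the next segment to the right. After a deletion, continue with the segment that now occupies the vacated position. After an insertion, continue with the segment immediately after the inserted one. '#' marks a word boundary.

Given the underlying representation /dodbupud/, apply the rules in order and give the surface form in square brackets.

1 Word-Final Devoicing: [dodbupud] → [dodbuput]
2 Syncope: [dodbuput] → [dodbpt]
3 Vowel Epenthesis: [dodbpt] → [dodbpit]

[dodbpit]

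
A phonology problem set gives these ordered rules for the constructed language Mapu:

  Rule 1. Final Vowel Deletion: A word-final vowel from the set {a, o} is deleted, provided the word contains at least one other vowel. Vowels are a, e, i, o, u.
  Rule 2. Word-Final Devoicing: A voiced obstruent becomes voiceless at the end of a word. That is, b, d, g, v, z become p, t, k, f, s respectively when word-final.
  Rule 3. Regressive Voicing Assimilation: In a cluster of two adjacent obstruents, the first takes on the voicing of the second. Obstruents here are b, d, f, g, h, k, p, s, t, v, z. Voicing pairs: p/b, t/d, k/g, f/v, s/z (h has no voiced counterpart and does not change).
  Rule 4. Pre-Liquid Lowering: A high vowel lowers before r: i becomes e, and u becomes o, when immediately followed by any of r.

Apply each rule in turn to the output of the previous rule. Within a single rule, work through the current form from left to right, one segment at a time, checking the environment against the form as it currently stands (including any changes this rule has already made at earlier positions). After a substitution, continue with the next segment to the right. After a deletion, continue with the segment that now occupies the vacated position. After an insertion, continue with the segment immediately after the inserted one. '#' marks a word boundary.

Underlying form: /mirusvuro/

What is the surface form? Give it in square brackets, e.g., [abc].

[meruzvor]

Rule 1 Final Vowel Deletion: [mirusvuro] → [mirusvur]
Rule 2 Word-Final Devoicing: no change — [mirusvur]
Rule 3 Regressive Voicing Assimilation: [mirusvur] → [miruzvur]
Rule 4 Pre-Liquid Lowering: [miruzvur] → [meruzvor]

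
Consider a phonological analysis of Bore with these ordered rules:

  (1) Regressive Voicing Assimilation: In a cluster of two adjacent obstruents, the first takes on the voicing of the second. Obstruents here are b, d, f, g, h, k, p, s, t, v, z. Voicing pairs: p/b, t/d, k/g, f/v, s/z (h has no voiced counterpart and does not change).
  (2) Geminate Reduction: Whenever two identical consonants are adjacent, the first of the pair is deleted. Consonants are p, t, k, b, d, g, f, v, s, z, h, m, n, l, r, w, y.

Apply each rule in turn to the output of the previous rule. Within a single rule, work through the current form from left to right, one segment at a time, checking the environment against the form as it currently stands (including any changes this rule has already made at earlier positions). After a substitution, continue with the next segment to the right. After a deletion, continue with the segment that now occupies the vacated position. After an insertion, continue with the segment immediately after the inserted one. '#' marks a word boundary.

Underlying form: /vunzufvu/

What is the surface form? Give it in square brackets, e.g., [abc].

(1) Regressive Voicing Assimilation: [vunzufvu] → [vunzuvvu]
(2) Geminate Reduction: [vunzuvvu] → [vunzuvu]

[vunzuvu]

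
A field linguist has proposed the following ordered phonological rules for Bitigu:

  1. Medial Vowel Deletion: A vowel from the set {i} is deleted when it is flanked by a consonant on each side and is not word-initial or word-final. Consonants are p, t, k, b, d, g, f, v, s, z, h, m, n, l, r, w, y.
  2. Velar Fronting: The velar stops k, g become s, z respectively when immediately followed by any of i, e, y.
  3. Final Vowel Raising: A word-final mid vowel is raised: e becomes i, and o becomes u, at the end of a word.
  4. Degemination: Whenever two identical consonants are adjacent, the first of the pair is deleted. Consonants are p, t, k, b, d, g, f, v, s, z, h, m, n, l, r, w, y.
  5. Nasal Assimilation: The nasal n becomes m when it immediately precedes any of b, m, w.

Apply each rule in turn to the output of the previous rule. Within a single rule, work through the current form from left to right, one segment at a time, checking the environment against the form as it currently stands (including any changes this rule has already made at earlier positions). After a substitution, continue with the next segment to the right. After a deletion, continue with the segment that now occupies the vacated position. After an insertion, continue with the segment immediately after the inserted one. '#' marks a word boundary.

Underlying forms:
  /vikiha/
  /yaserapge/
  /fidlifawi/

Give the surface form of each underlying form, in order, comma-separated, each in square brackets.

/vikiha/:
  1 Medial Vowel Deletion: [vikiha] → [vkha]
  2 Velar Fronting: no change — [vkha]
  3 Final Vowel Raising: no change — [vkha]
  4 Degemination: no change — [vkha]
  5 Nasal Assimilation: no change — [vkha]
/yaserapge/:
  1 Medial Vowel Deletion: no change — [yaserapge]
  2 Velar Fronting: [yaserapge] → [yaserapze]
  3 Final Vowel Raising: [yaserapze] → [yaserapzi]
  4 Degemination: no change — [yaserapzi]
  5 Nasal Assimilation: no change — [yaserapzi]
/fidlifawi/:
  1 Medial Vowel Deletion: [fidlifawi] → [fdlfawi]
  2 Velar Fronting: no change — [fdlfawi]
  3 Final Vowel Raising: no change — [fdlfawi]
  4 Degemination: no change — [fdlfawi]
  5 Nasal Assimilation: no change — [fdlfawi]

[vkha], [yaserapzi], [fdlfawi]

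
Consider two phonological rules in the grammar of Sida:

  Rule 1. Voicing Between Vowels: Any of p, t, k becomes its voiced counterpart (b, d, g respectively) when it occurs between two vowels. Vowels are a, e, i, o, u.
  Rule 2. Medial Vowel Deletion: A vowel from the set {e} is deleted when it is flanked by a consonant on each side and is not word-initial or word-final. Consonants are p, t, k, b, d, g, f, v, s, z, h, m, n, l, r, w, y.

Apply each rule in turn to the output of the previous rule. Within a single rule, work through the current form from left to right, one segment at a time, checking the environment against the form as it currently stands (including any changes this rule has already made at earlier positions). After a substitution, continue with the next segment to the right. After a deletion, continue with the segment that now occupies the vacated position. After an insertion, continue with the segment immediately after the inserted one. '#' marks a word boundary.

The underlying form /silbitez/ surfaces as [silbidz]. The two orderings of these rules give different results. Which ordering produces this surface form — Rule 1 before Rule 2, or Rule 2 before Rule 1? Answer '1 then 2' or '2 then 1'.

Order 1 then 2:
  1 Voicing Between Vowels: [silbitez] → [silbidez]
  2 Medial Vowel Deletion: [silbidez] → [silbidz]
  result: [silbidz]
Order 2 then 1:
  2 Medial Vowel Deletion: [silbitez] → [silbitz]
  1 Voicing Between Vowels: no change — [silbitz]
  result: [silbitz]

1 then 2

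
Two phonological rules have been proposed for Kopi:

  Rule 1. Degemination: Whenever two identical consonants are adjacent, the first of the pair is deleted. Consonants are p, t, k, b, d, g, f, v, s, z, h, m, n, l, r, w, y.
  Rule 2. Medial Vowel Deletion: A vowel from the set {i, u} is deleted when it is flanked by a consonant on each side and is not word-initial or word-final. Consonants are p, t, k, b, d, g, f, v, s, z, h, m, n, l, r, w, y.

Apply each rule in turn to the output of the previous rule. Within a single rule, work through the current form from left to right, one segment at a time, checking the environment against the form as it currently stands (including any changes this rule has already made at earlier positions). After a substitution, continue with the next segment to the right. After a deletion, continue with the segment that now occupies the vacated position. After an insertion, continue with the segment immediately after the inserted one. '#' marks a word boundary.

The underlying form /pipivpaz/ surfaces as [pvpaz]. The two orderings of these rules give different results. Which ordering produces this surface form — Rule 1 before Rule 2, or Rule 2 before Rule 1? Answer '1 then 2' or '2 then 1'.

Order 1 then 2:
  1 Degemination: no change — [pipivpaz]
  2 Medial Vowel Deletion: [pipivpaz] → [ppvpaz]
  result: [ppvpaz]
Order 2 then 1:
  2 Medial Vowel Deletion: [pipivpaz] → [ppvpaz]
  1 Degemination: [ppvpaz] → [pvpaz]
  result: [pvpaz]

2 then 1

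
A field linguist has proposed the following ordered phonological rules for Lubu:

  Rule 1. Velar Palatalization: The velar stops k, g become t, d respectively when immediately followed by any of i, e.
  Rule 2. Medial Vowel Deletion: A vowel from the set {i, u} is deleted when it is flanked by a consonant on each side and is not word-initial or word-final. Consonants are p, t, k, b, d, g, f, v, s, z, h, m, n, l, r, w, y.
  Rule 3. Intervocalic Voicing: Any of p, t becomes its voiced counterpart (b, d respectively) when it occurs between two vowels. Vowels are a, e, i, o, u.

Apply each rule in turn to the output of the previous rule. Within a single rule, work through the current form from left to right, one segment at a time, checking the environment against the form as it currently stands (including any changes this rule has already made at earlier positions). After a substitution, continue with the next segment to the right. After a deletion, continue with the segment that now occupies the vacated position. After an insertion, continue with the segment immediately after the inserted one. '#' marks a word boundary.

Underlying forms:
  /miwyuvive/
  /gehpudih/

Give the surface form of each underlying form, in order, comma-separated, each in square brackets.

/miwyuvive/:
  Rule 1 Velar Palatalization: no change — [miwyuvive]
  Rule 2 Medial Vowel Deletion: [miwyuvive] → [mwyvve]
  Rule 3 Intervocalic Voicing: no change — [mwyvve]
/gehpudih/:
  Rule 1 Velar Palatalization: [gehpudih] → [dehpudih]
  Rule 2 Medial Vowel Deletion: [dehpudih] → [dehpdh]
  Rule 3 Intervocalic Voicing: no change — [dehpdh]

[mwyvve], [dehpdh]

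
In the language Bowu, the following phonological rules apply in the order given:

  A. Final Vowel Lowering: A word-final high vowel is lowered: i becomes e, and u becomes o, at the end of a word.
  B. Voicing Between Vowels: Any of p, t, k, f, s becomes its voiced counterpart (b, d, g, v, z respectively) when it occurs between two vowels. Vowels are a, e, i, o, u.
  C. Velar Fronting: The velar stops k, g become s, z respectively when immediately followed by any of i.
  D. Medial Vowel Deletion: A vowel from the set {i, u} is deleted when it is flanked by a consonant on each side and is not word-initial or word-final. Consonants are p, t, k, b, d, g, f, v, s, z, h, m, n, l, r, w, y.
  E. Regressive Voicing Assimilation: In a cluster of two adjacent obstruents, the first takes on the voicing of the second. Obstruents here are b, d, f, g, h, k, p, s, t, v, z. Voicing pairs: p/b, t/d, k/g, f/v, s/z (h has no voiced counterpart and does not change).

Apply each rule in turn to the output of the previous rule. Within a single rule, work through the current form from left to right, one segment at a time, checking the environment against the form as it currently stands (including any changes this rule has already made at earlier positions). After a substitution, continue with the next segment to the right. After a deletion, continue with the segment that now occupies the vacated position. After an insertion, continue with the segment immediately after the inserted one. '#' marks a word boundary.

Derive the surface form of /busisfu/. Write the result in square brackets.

[bssfo]

A Final Vowel Lowering: [busisfu] → [busisfo]
B Voicing Between Vowels: [busisfo] → [buzisfo]
C Velar Fronting: no change — [buzisfo]
D Medial Vowel Deletion: [buzisfo] → [bzsfo]
E Regressive Voicing Assimilation: [bzsfo] → [bssfo]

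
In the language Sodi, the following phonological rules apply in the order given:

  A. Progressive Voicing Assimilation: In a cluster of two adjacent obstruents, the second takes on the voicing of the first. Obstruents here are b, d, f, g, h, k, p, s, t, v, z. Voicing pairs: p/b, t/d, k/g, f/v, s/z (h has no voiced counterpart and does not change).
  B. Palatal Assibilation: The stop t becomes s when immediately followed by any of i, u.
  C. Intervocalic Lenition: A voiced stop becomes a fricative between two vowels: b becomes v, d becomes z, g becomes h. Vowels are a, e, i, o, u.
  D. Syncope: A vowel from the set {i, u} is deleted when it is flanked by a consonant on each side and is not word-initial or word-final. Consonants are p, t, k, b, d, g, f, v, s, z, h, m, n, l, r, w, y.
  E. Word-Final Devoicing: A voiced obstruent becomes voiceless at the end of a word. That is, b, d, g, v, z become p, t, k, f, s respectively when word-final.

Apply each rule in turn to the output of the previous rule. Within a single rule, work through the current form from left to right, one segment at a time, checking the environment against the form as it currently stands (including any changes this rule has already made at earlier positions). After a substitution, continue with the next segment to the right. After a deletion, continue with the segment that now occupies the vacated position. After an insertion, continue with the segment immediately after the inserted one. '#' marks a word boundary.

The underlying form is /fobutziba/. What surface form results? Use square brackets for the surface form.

A Progressive Voicing Assimilation: [fobutziba] → [fobutsiba]
B Palatal Assibilation: no change — [fobutsiba]
C Intervocalic Lenition: [fobutsiba] → [fovutsiva]
D Syncope: [fovutsiva] → [fovtsva]
E Word-Final Devoicing: no change — [fovtsva]

[fovtsva]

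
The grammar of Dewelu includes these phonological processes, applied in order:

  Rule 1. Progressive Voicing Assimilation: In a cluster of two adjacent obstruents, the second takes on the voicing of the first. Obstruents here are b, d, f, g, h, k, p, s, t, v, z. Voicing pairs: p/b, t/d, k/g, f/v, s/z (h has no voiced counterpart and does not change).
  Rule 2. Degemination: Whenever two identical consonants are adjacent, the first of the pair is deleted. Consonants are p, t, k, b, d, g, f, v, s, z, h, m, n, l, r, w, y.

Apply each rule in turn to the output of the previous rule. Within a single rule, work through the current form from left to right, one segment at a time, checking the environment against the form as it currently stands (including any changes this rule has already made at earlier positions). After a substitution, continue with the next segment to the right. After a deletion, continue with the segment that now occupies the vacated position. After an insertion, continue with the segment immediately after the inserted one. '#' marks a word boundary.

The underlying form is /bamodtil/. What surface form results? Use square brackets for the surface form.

Rule 1 Progressive Voicing Assimilation: [bamodtil] → [bamoddil]
Rule 2 Degemination: [bamoddil] → [bamodil]

[bamodil]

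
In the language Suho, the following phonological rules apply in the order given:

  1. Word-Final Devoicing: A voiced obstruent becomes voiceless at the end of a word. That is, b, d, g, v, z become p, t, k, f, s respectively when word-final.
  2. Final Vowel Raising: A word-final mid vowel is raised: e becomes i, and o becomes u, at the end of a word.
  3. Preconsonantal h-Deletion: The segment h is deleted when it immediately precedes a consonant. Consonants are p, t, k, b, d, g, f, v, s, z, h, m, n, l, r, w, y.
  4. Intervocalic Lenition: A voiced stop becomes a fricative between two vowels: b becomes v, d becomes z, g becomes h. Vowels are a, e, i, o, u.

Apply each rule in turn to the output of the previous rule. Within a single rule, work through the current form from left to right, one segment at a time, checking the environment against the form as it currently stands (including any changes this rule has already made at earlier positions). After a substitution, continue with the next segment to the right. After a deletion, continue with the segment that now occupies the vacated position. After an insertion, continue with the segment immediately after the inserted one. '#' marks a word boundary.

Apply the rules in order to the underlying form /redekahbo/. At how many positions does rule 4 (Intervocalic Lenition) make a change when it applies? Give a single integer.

1 Word-Final Devoicing: no change — [redekahbo]
2 Final Vowel Raising: [redekahbo] → [redekahbu]
3 Preconsonantal h-Deletion: [redekahbu] → [redekabu]
4 Intervocalic Lenition: [redekabu] → [rezekavu]
Rule 4 changed 2 position(s).

2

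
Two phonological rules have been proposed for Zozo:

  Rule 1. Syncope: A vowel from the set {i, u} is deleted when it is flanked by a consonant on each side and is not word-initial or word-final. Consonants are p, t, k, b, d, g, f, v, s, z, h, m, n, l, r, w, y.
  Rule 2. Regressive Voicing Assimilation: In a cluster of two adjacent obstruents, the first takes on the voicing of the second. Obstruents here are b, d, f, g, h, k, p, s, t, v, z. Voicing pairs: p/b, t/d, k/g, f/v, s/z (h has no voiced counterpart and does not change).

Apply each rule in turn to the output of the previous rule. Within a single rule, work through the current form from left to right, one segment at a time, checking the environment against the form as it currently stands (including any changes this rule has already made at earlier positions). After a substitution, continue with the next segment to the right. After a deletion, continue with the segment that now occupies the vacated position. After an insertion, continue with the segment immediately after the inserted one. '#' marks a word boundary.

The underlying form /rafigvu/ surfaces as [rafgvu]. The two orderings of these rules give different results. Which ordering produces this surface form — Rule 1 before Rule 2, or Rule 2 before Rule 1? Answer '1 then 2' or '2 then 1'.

2 then 1

Order 1 then 2:
  1 Syncope: [rafigvu] → [rafgvu]
  2 Regressive Voicing Assimilation: [rafgvu] → [ravgvu]
  result: [ravgvu]
Order 2 then 1:
  2 Regressive Voicing Assimilation: no change — [rafigvu]
  1 Syncope: [rafigvu] → [rafgvu]
  result: [rafgvu]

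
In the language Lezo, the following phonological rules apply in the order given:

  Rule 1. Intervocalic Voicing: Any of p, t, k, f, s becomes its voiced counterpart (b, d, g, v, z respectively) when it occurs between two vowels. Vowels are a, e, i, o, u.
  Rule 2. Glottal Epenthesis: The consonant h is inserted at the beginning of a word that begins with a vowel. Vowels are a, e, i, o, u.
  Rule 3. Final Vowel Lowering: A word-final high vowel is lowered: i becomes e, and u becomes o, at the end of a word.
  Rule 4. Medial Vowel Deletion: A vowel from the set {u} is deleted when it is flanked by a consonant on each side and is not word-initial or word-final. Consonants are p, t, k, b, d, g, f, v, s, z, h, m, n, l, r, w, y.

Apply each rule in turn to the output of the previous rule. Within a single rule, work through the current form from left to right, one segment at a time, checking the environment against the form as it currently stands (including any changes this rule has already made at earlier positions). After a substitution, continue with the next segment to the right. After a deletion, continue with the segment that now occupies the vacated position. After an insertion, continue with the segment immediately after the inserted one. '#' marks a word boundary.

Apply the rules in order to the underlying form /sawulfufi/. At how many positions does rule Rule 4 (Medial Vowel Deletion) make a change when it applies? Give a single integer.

2

Rule 1 Intervocalic Voicing: [sawulfufi] → [sawulfuvi]
Rule 2 Glottal Epenthesis: no change — [sawulfuvi]
Rule 3 Final Vowel Lowering: [sawulfuvi] → [sawulfuve]
Rule 4 Medial Vowel Deletion: [sawulfuve] → [sawlfve]
Rule Rule 4 changed 2 position(s).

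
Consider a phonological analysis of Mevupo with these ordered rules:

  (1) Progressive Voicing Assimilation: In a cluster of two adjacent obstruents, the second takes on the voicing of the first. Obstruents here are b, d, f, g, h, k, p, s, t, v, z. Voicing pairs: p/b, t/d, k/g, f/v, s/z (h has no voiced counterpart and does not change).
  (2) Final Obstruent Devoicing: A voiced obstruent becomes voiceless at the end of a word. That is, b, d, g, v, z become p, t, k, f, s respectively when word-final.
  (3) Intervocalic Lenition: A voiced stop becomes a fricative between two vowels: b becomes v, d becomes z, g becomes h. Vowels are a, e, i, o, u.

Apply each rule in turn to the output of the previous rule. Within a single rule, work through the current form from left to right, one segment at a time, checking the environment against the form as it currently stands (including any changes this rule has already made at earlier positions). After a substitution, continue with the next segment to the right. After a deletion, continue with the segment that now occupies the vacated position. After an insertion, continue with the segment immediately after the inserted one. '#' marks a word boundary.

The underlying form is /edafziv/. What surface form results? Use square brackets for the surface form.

[ezafsif]

(1) Progressive Voicing Assimilation: [edafziv] → [edafsiv]
(2) Final Obstruent Devoicing: [edafsiv] → [edafsif]
(3) Intervocalic Lenition: [edafsif] → [ezafsif]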